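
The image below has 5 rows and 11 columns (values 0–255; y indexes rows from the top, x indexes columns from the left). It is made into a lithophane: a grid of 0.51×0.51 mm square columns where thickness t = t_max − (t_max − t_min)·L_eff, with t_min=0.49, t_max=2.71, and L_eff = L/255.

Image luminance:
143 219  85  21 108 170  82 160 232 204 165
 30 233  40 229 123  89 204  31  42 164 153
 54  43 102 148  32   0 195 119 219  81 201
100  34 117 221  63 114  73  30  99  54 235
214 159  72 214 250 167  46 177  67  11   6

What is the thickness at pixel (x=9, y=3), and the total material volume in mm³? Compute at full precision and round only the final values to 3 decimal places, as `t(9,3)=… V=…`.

t(9,3)=2.240 V=23.723

span = t_max - t_min = 2.71 - 0.49 = 2.220
L(9,3) = 54, L_eff = 54/255 = 0.211765
t(9,3) = 2.71 - 2.220·0.211765 = 2.240
Σt over all 5·11 pixels = 775269/8500 ≈ 91.2081176
V = pitch²·Σt = 0.51²·775269/8500 = 23.723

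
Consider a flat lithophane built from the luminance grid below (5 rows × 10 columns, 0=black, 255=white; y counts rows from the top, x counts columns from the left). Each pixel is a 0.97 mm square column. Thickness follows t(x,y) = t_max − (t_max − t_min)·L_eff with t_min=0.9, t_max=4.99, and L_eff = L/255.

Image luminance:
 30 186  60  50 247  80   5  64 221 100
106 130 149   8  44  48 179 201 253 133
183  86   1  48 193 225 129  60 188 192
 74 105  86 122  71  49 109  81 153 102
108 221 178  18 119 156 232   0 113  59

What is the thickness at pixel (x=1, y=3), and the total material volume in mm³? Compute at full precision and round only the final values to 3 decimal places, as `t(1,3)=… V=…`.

t(1,3)=3.306 V=147.904

span = t_max - t_min = 4.99 - 0.9 = 4.090
L(1,3) = 105, L_eff = 105/255 = 0.411765
t(1,3) = 4.99 - 4.090·0.411765 = 3.306
Σt over all 5·10 pixels = 801691/5100 ≈ 157.1943137
V = pitch²·Σt = 0.97²·801691/5100 = 147.904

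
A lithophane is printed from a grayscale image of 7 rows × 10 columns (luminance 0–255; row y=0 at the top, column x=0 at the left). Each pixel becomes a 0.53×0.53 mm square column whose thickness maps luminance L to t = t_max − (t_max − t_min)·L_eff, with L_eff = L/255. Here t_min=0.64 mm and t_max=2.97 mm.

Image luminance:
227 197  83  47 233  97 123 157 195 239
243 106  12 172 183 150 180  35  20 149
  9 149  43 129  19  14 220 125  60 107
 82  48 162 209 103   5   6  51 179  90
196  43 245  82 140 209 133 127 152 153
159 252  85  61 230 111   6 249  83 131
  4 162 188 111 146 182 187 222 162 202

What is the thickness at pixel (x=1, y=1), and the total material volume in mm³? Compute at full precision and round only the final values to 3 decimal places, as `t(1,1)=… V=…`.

t(1,1)=2.001 V=35.117

span = t_max - t_min = 2.97 - 0.64 = 2.330
L(1,1) = 106, L_eff = 106/255 = 0.415686
t(1,1) = 2.97 - 2.330·0.415686 = 2.001
Σt over all 7·10 pixels = 3187907/25500 ≈ 125.0159608
V = pitch²·Σt = 0.53²·3187907/25500 = 35.117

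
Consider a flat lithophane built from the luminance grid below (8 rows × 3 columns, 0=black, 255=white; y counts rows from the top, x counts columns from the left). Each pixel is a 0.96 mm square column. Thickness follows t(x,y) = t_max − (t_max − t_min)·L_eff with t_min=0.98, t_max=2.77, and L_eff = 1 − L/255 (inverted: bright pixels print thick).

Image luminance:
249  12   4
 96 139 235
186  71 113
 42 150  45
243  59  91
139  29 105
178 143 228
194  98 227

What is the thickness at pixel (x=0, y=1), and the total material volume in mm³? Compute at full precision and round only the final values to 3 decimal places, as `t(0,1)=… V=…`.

span = t_max - t_min = 2.77 - 0.98 = 1.790
L(0,1) = 96, L_eff = 1 - 96/255 = 0.623529 (inverted)
t(0,1) = 2.77 - 1.790·0.623529 = 1.654
Σt over all 8·3 pixels = 287591/6375 ≈ 45.1123137
V = pitch²·Σt = 0.96²·287591/6375 = 41.576

t(0,1)=1.654 V=41.576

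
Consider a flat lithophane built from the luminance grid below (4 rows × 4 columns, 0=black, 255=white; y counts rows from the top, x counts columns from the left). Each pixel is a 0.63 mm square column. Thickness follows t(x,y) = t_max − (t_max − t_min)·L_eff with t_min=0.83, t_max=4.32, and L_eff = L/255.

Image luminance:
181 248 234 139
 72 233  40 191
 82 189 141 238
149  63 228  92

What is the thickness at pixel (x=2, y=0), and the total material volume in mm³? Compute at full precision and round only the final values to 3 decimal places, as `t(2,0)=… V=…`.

t(2,0)=1.117 V=13.745

span = t_max - t_min = 4.32 - 0.83 = 3.490
L(2,0) = 234, L_eff = 234/255 = 0.917647
t(2,0) = 4.32 - 3.490·0.917647 = 1.117
Σt over all 4·4 pixels = 14718/425 ≈ 34.6305882
V = pitch²·Σt = 0.63²·14718/425 = 13.745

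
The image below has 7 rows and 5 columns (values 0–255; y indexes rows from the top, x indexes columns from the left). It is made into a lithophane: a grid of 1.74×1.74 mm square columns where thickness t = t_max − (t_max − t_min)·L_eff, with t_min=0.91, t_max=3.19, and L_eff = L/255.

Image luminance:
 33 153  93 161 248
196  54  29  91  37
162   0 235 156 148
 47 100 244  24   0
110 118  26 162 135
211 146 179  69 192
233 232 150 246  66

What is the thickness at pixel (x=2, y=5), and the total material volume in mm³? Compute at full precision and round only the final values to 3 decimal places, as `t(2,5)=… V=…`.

span = t_max - t_min = 3.19 - 0.91 = 2.280
L(2,5) = 179, L_eff = 179/255 = 0.701961
t(2,5) = 3.19 - 2.280·0.701961 = 1.590
Σt over all 7·5 pixels = 608089/8500 ≈ 71.5398824
V = pitch²·Σt = 1.74²·608089/8500 = 216.594

t(2,5)=1.590 V=216.594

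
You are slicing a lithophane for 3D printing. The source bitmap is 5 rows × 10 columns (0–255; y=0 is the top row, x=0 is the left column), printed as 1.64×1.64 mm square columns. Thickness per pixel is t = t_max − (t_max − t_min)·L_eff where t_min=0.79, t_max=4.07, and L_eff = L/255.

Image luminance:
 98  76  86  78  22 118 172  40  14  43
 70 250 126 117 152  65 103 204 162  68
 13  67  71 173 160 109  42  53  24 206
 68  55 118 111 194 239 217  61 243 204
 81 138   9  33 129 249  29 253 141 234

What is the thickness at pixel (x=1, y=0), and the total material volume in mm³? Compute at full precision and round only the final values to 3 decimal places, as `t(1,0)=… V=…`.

t(1,0)=3.092 V=347.094

span = t_max - t_min = 4.07 - 0.79 = 3.280
L(1,0) = 76, L_eff = 76/255 = 0.298039
t(1,0) = 4.07 - 3.280·0.298039 = 3.092
Σt over all 5·10 pixels = 1645393/12750 ≈ 129.0504314
V = pitch²·Σt = 1.64²·1645393/12750 = 347.094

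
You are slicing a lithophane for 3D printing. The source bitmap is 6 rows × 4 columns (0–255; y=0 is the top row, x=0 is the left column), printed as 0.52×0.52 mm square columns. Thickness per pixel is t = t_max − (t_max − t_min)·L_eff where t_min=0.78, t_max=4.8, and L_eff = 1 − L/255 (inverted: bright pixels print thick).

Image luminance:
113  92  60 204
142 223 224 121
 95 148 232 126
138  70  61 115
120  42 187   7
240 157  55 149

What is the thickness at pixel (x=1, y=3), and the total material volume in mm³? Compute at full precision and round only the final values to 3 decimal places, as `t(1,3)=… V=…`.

t(1,3)=1.884 V=18.366

span = t_max - t_min = 4.8 - 0.78 = 4.020
L(1,3) = 70, L_eff = 1 - 70/255 = 0.725490 (inverted)
t(1,3) = 4.8 - 4.020·0.725490 = 1.884
Σt over all 6·4 pixels = 288667/4250 ≈ 67.9216471
V = pitch²·Σt = 0.52²·288667/4250 = 18.366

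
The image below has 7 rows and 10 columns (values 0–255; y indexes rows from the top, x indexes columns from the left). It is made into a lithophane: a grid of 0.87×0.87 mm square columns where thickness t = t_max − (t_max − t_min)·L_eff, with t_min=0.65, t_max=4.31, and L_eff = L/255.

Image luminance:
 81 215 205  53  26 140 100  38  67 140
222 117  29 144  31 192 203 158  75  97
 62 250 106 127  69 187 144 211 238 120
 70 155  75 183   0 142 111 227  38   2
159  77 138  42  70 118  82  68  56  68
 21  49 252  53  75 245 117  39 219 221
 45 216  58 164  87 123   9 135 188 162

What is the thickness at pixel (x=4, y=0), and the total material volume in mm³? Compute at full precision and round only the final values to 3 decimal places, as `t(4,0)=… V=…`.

span = t_max - t_min = 4.31 - 0.65 = 3.660
L(4,0) = 26, L_eff = 26/255 = 0.101961
t(4,0) = 4.31 - 3.660·0.101961 = 3.937
Σt over all 7·10 pixels = 781659/4250 ≈ 183.9197647
V = pitch²·Σt = 0.87²·781659/4250 = 139.209

t(4,0)=3.937 V=139.209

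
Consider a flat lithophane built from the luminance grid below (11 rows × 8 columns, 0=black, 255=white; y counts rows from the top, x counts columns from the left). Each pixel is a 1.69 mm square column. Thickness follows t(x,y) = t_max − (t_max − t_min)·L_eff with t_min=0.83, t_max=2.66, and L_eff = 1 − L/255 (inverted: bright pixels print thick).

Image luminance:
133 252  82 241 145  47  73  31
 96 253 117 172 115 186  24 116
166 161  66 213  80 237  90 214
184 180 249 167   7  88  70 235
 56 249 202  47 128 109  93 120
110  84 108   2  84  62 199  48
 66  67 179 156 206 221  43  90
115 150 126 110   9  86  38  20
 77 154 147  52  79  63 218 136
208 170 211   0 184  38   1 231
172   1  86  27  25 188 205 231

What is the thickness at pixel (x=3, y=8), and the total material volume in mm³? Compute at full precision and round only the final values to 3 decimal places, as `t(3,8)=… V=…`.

t(3,8)=1.203 V=429.503

span = t_max - t_min = 2.66 - 0.83 = 1.830
L(3,8) = 52, L_eff = 1 - 52/255 = 0.796078 (inverted)
t(3,8) = 2.66 - 1.830·0.796078 = 1.203
Σt over all 11·8 pixels = 1278237/8500 ≈ 150.3808235
V = pitch²·Σt = 1.69²·1278237/8500 = 429.503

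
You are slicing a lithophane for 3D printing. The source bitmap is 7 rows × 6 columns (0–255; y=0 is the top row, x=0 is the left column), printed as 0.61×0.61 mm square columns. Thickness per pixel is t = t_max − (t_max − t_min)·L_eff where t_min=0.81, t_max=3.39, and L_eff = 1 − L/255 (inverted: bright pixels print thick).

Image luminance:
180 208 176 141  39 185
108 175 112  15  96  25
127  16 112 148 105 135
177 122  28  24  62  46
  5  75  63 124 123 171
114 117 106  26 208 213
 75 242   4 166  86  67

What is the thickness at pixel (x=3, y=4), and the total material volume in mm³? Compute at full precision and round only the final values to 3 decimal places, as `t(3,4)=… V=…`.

t(3,4)=2.065 V=29.777

span = t_max - t_min = 3.39 - 0.81 = 2.580
L(3,4) = 124, L_eff = 1 - 124/255 = 0.513725 (inverted)
t(3,4) = 3.39 - 2.580·0.513725 = 2.065
Σt over all 7·6 pixels = 170053/2125 ≈ 80.0249412
V = pitch²·Σt = 0.61²·170053/2125 = 29.777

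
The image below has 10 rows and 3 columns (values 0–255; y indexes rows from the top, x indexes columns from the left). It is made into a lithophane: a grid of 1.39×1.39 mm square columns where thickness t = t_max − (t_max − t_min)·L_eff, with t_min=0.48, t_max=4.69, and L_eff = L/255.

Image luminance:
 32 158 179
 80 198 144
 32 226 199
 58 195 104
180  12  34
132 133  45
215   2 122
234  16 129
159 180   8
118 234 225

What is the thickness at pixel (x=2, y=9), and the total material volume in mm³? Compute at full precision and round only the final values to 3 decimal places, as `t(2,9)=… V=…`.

t(2,9)=0.975 V=151.174

span = t_max - t_min = 4.69 - 0.48 = 4.210
L(2,9) = 225, L_eff = 225/255 = 0.882353
t(2,9) = 4.69 - 4.210·0.882353 = 0.975
Σt over all 10·3 pixels = 665069/8500 ≈ 78.2434118
V = pitch²·Σt = 1.39²·665069/8500 = 151.174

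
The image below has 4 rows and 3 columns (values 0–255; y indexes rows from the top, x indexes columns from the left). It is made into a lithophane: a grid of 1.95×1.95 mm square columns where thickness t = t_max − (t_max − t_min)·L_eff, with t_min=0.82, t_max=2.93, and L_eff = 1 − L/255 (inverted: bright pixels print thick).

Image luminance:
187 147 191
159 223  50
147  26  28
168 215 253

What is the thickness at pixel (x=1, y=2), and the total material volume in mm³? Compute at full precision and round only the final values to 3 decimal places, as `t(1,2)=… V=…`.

t(1,2)=1.035 V=93.863

span = t_max - t_min = 2.93 - 0.82 = 2.110
L(1,2) = 26, L_eff = 1 - 26/255 = 0.898039 (inverted)
t(1,2) = 2.93 - 2.110·0.898039 = 1.035
Σt over all 4·3 pixels = 104909/4250 ≈ 24.6844706
V = pitch²·Σt = 1.95²·104909/4250 = 93.863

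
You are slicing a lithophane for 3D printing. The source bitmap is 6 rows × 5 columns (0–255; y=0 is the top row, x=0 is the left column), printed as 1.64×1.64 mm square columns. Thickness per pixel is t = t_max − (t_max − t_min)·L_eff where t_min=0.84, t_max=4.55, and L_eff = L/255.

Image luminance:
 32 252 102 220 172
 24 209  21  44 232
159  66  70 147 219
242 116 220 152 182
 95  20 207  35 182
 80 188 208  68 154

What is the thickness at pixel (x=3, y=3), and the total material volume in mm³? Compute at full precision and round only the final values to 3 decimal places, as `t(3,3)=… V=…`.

span = t_max - t_min = 4.55 - 0.84 = 3.710
L(3,3) = 152, L_eff = 152/255 = 0.596078
t(3,3) = 4.55 - 3.710·0.596078 = 2.339
Σt over all 6·5 pixels = 488243/6375 ≈ 76.5871373
V = pitch²·Σt = 1.64²·488243/6375 = 205.989

t(3,3)=2.339 V=205.989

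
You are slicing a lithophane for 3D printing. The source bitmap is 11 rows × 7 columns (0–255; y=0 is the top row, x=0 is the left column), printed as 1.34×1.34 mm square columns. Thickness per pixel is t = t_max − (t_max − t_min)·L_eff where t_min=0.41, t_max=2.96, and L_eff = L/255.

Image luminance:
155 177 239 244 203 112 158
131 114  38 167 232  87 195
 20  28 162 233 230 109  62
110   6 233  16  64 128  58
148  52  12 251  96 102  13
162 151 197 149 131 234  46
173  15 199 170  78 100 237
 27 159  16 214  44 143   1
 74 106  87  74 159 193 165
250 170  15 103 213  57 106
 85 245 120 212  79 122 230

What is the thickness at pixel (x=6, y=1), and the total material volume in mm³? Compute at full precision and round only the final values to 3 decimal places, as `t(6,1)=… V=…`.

t(6,1)=1.010 V=231.561

span = t_max - t_min = 2.96 - 0.41 = 2.550
L(6,1) = 195, L_eff = 195/255 = 0.764706
t(6,1) = 2.96 - 2.550·0.764706 = 1.010
Σt over all 11·7 pixels = 128.96
V = pitch²·Σt = 1.34²·128.96 = 231.561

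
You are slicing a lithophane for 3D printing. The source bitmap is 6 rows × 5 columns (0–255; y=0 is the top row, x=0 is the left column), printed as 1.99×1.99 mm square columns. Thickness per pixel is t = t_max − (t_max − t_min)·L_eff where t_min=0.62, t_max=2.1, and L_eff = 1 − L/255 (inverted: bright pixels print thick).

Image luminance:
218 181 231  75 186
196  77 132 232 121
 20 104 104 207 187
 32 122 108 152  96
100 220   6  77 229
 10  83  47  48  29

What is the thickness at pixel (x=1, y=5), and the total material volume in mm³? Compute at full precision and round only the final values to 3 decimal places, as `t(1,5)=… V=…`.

t(1,5)=1.102 V=157.090

span = t_max - t_min = 2.1 - 0.62 = 1.480
L(1,5) = 83, L_eff = 1 - 83/255 = 0.674510 (inverted)
t(1,5) = 2.1 - 1.480·0.674510 = 1.102
Σt over all 6·5 pixels = 16859/425 ≈ 39.6682353
V = pitch²·Σt = 1.99²·16859/425 = 157.090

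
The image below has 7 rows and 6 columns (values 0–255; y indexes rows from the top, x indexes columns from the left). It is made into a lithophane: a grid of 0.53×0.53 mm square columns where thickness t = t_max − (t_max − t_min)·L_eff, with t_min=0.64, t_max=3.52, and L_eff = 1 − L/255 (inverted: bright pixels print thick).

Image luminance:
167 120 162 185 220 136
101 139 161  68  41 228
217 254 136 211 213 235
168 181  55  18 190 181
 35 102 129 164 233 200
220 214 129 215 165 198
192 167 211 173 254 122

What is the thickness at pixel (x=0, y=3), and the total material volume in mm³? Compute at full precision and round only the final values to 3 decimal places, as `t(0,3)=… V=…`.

t(0,3)=2.537 V=29.473

span = t_max - t_min = 3.52 - 0.64 = 2.880
L(0,3) = 168, L_eff = 1 - 168/255 = 0.341176 (inverted)
t(0,3) = 3.52 - 2.880·0.341176 = 2.537
Σt over all 7·6 pixels = 44592/425 ≈ 104.9223529
V = pitch²·Σt = 0.53²·44592/425 = 29.473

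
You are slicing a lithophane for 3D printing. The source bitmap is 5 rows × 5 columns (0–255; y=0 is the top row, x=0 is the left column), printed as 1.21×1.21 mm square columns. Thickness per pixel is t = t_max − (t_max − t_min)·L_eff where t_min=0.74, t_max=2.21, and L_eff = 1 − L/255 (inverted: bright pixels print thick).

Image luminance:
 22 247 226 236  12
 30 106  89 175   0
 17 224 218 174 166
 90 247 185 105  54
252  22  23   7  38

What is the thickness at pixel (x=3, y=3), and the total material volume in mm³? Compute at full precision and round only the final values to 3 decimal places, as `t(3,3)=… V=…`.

span = t_max - t_min = 2.21 - 0.74 = 1.470
L(3,3) = 105, L_eff = 1 - 105/255 = 0.588235 (inverted)
t(3,3) = 2.21 - 1.470·0.588235 = 1.345
Σt over all 5·5 pixels = 60507/1700 ≈ 35.5923529
V = pitch²·Σt = 1.21²·60507/1700 = 52.111

t(3,3)=1.345 V=52.111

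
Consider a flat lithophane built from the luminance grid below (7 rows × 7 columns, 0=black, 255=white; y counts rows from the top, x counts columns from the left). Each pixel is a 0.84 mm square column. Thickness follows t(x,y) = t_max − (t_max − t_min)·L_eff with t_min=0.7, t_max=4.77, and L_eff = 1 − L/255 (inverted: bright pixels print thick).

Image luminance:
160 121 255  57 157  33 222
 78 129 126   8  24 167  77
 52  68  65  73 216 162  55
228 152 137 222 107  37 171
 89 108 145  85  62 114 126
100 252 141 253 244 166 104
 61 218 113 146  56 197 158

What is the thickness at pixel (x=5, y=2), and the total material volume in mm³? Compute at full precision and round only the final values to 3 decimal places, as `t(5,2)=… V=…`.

span = t_max - t_min = 4.77 - 0.7 = 4.070
L(5,2) = 162, L_eff = 1 - 162/255 = 0.364706 (inverted)
t(5,2) = 4.77 - 4.070·0.364706 = 3.286
Σt over all 7·7 pixels = 1145843/8500 ≈ 134.8050588
V = pitch²·Σt = 0.84²·1145843/8500 = 95.118

t(5,2)=3.286 V=95.118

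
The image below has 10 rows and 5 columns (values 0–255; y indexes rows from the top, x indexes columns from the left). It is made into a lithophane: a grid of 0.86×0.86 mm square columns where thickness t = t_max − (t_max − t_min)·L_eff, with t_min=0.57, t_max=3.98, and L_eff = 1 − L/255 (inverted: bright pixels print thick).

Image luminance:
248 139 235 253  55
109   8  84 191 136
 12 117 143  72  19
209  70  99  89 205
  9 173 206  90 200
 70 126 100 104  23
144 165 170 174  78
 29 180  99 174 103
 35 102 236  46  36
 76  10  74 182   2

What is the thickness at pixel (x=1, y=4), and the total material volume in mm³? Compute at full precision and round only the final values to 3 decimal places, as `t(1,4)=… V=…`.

span = t_max - t_min = 3.98 - 0.57 = 3.410
L(1,4) = 173, L_eff = 1 - 173/255 = 0.321569 (inverted)
t(1,4) = 3.98 - 3.410·0.321569 = 2.883
Σt over all 10·5 pixels = 891173/8500 ≈ 104.8438824
V = pitch²·Σt = 0.86²·891173/8500 = 77.543

t(1,4)=2.883 V=77.543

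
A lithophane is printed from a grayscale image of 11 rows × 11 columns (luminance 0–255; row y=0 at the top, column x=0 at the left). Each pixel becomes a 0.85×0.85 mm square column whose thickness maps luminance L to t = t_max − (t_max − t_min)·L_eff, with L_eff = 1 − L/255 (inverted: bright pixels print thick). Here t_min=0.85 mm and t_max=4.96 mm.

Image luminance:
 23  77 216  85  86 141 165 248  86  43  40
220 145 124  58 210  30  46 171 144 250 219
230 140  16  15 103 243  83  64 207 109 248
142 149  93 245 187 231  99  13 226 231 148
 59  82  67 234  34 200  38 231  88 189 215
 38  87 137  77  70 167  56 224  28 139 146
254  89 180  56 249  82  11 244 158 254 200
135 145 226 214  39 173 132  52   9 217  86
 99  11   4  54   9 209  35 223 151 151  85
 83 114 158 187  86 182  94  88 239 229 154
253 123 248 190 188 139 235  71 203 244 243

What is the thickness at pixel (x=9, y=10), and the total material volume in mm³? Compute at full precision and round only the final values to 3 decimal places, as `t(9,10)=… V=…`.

t(9,10)=4.783 V=268.105

span = t_max - t_min = 4.96 - 0.85 = 4.110
L(9,10) = 244, L_eff = 1 - 244/255 = 0.043137 (inverted)
t(9,10) = 4.96 - 4.110·0.043137 = 4.783
Σt over all 11·11 pixels = 3154179/8500 ≈ 371.0798824
V = pitch²·Σt = 0.85²·3154179/8500 = 268.105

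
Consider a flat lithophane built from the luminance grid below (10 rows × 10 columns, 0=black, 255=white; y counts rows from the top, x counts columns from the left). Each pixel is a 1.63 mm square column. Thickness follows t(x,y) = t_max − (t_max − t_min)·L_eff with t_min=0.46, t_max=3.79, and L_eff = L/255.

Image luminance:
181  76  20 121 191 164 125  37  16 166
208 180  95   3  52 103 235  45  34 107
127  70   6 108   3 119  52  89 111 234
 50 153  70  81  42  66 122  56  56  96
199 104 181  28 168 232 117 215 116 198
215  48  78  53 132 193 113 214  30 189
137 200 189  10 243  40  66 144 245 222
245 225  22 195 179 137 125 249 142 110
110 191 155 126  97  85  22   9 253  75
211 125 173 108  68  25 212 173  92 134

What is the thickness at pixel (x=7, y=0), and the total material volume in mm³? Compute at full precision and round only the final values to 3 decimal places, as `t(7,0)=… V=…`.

t(7,0)=3.307 V=581.523

span = t_max - t_min = 3.79 - 0.46 = 3.330
L(7,0) = 37, L_eff = 37/255 = 0.145098
t(7,0) = 3.79 - 3.330·0.145098 = 3.307
Σt over all 10·10 pixels = 930209/4250 ≈ 218.8727059
V = pitch²·Σt = 1.63²·930209/4250 = 581.523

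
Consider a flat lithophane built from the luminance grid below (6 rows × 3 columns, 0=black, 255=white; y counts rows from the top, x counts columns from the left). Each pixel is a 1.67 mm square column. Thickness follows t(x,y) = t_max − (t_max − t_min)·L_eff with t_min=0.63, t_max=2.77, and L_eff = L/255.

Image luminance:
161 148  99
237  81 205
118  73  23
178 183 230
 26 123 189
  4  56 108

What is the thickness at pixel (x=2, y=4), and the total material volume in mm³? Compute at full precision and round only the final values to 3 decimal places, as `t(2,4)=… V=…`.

t(2,4)=1.184 V=86.581

span = t_max - t_min = 2.77 - 0.63 = 2.140
L(2,4) = 189, L_eff = 189/255 = 0.741176
t(2,4) = 2.77 - 2.140·0.741176 = 1.184
Σt over all 6·3 pixels = 395821/12750 ≈ 31.0447843
V = pitch²·Σt = 1.67²·395821/12750 = 86.581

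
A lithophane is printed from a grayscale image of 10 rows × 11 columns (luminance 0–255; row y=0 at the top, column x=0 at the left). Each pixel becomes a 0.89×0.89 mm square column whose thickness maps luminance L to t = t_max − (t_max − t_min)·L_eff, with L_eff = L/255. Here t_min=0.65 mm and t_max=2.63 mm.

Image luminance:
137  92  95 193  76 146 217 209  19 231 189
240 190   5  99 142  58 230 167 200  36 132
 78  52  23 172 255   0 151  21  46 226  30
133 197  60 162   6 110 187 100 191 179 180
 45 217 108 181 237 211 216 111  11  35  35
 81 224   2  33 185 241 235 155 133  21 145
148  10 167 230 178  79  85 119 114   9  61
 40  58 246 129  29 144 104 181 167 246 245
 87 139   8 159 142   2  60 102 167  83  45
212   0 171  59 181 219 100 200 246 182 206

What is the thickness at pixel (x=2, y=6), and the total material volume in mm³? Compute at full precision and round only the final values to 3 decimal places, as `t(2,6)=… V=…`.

span = t_max - t_min = 2.63 - 0.65 = 1.980
L(2,6) = 167, L_eff = 167/255 = 0.654902
t(2,6) = 2.63 - 1.980·0.654902 = 1.333
Σt over all 10·11 pixels = 382393/2125 ≈ 179.9496471
V = pitch²·Σt = 0.89²·382393/2125 = 142.538

t(2,6)=1.333 V=142.538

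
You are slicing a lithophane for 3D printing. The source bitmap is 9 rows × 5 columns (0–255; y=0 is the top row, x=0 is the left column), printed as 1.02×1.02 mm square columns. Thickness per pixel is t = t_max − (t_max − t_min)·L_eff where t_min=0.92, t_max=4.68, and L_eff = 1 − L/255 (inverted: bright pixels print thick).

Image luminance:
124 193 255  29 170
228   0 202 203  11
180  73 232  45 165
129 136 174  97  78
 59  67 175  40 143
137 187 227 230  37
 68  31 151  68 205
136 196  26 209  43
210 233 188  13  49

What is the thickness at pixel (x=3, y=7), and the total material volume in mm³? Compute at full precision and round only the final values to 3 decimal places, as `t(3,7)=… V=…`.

span = t_max - t_min = 4.68 - 0.92 = 3.760
L(3,7) = 209, L_eff = 1 - 209/255 = 0.180392 (inverted)
t(3,7) = 4.68 - 3.760·0.180392 = 4.002
Σt over all 9·5 pixels = 814013/6375 ≈ 127.6883137
V = pitch²·Σt = 1.02²·814013/6375 = 132.847

t(3,7)=4.002 V=132.847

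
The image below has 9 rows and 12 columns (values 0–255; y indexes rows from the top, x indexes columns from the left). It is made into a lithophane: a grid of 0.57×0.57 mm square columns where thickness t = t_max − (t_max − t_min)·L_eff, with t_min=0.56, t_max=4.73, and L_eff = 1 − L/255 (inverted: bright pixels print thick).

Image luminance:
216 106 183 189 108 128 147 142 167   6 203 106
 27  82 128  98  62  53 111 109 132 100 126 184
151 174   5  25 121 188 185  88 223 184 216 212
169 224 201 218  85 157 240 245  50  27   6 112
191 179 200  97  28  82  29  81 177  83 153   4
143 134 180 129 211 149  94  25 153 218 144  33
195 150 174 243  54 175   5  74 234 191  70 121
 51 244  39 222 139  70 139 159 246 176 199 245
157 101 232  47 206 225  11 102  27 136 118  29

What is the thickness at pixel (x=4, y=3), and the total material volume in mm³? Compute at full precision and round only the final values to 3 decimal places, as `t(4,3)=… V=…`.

t(4,3)=1.950 V=95.850

span = t_max - t_min = 4.73 - 0.56 = 4.170
L(4,3) = 85, L_eff = 1 - 85/255 = 0.666667 (inverted)
t(4,3) = 4.73 - 4.170·0.666667 = 1.950
Σt over all 9·12 pixels = 1253809/4250 ≈ 295.0138824
V = pitch²·Σt = 0.57²·1253809/4250 = 95.850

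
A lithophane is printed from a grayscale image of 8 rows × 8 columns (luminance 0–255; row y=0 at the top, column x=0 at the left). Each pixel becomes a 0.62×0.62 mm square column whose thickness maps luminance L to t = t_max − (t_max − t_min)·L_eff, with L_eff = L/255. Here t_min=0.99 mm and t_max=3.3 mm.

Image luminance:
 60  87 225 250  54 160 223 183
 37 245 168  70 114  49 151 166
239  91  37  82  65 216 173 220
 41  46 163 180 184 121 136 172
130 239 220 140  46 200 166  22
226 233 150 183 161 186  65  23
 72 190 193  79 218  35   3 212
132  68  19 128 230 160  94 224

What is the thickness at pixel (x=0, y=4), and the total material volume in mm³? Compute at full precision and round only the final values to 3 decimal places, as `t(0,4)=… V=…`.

span = t_max - t_min = 3.3 - 0.99 = 2.310
L(0,4) = 130, L_eff = 130/255 = 0.509804
t(0,4) = 3.3 - 2.310·0.509804 = 2.122
Σt over all 8·8 pixels = 222673/1700 ≈ 130.9841176
V = pitch²·Σt = 0.62²·222673/1700 = 50.350

t(0,4)=2.122 V=50.350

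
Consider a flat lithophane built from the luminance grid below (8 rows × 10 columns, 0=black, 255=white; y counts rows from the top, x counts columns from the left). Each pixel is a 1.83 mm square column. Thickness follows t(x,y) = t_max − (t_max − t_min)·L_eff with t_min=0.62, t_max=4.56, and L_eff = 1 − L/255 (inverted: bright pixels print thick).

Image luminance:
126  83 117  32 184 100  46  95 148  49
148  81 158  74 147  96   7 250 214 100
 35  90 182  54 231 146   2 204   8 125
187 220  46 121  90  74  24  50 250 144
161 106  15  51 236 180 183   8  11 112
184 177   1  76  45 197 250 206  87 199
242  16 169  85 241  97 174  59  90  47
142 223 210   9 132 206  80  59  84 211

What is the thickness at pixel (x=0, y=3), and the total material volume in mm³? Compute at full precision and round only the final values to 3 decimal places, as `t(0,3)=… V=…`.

span = t_max - t_min = 4.56 - 0.62 = 3.940
L(0,3) = 187, L_eff = 1 - 187/255 = 0.266667 (inverted)
t(0,3) = 4.56 - 3.940·0.266667 = 3.509
Σt over all 8·10 pixels = 2523403/12750 ≈ 197.9139608
V = pitch²·Σt = 1.83²·2523403/12750 = 662.794

t(0,3)=3.509 V=662.794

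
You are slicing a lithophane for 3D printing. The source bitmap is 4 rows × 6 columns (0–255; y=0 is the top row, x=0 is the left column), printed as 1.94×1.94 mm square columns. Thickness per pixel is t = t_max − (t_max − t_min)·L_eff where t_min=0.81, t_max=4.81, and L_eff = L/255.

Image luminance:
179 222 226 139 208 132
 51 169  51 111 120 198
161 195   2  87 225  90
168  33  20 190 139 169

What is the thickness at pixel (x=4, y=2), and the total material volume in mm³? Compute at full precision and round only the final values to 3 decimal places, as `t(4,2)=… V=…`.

span = t_max - t_min = 4.81 - 0.81 = 4.000
L(4,2) = 225, L_eff = 225/255 = 0.882353
t(4,2) = 4.81 - 4.000·0.882353 = 1.281
Σt over all 4·6 pixels = 27162/425 ≈ 63.9105882
V = pitch²·Σt = 1.94²·27162/425 = 240.534

t(4,2)=1.281 V=240.534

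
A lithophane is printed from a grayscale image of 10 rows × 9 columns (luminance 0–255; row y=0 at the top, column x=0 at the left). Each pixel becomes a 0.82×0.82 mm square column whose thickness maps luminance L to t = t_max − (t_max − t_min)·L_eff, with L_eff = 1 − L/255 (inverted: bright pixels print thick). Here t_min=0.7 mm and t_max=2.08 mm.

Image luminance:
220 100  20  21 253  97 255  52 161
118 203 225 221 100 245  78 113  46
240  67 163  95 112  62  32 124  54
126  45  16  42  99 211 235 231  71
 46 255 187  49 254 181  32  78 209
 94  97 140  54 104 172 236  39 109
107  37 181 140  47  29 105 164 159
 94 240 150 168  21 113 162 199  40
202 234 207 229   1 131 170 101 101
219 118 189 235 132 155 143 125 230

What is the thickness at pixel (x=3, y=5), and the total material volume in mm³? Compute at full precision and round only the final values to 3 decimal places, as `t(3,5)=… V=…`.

span = t_max - t_min = 2.08 - 0.7 = 1.380
L(3,5) = 54, L_eff = 1 - 54/255 = 0.788235 (inverted)
t(3,5) = 2.08 - 1.380·0.788235 = 0.992
Σt over all 10·9 pixels = 542991/4250 ≈ 127.7625882
V = pitch²·Σt = 0.82²·542991/4250 = 85.908

t(3,5)=0.992 V=85.908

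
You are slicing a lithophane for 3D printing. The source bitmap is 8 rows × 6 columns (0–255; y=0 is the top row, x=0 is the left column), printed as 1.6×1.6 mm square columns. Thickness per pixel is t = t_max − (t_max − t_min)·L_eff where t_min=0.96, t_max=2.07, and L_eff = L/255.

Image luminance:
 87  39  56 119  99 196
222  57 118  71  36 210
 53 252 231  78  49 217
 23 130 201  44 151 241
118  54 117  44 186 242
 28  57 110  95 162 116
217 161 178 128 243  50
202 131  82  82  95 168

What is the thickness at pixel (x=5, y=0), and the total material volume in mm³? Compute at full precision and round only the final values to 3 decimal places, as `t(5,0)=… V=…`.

span = t_max - t_min = 2.07 - 0.96 = 1.110
L(5,0) = 196, L_eff = 196/255 = 0.768627
t(5,0) = 2.07 - 1.110·0.768627 = 1.217
Σt over all 8·6 pixels = 310429/4250 ≈ 73.0421176
V = pitch²·Σt = 1.6²·310429/4250 = 186.988

t(5,0)=1.217 V=186.988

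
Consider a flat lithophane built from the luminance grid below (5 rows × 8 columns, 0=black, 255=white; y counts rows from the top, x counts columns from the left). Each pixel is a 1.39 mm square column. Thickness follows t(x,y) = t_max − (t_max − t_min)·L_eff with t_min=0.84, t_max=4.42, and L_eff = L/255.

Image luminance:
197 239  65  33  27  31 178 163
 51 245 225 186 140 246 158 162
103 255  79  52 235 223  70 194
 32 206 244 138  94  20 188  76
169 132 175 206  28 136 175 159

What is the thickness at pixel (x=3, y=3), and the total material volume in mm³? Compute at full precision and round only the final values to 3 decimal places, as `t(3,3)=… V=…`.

t(3,3)=2.483 V=186.032

span = t_max - t_min = 4.42 - 0.84 = 3.580
L(3,3) = 138, L_eff = 138/255 = 0.541176
t(3,3) = 4.42 - 3.580·0.541176 = 2.483
Σt over all 5·8 pixels = 245527/2550 ≈ 96.2850980
V = pitch²·Σt = 1.39²·245527/2550 = 186.032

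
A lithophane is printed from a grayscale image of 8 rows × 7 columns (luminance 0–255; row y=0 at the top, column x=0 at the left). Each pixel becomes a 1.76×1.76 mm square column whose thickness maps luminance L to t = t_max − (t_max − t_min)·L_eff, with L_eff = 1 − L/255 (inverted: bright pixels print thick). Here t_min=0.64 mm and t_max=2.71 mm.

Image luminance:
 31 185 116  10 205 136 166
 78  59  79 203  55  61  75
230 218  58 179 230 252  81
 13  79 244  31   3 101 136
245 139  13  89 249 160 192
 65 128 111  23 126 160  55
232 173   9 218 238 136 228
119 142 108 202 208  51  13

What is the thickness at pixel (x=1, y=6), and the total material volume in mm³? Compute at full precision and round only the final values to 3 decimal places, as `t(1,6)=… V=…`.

t(1,6)=2.044 V=290.706

span = t_max - t_min = 2.71 - 0.64 = 2.070
L(1,6) = 173, L_eff = 1 - 173/255 = 0.321569 (inverted)
t(1,6) = 2.71 - 2.070·0.321569 = 2.044
Σt over all 8·7 pixels = 398857/4250 ≈ 93.8487059
V = pitch²·Σt = 1.76²·398857/4250 = 290.706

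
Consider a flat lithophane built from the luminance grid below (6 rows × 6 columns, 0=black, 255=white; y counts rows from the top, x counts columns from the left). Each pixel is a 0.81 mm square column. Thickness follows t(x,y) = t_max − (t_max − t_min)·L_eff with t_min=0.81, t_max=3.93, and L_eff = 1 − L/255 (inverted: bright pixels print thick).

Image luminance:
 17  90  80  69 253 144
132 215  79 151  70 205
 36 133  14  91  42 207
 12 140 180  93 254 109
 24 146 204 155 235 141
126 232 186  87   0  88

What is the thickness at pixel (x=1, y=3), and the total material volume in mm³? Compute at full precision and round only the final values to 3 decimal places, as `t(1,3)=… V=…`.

span = t_max - t_min = 3.93 - 0.81 = 3.120
L(1,3) = 140, L_eff = 1 - 140/255 = 0.450980 (inverted)
t(1,3) = 3.93 - 3.120·0.450980 = 2.523
Σt over all 6·6 pixels = 35481/425 ≈ 83.4847059
V = pitch²·Σt = 0.81²·35481/425 = 54.774

t(1,3)=2.523 V=54.774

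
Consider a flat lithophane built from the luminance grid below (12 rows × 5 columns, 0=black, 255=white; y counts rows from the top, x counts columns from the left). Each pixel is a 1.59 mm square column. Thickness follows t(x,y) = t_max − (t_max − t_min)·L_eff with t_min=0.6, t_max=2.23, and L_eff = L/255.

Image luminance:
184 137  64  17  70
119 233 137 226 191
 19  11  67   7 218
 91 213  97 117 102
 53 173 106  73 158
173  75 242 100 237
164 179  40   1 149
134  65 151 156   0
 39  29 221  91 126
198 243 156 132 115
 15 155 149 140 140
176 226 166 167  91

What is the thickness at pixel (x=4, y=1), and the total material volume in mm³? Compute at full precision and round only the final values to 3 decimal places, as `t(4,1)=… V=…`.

span = t_max - t_min = 2.23 - 0.6 = 1.630
L(4,1) = 191, L_eff = 191/255 = 0.749020
t(4,1) = 2.23 - 1.630·0.749020 = 1.009
Σt over all 12·5 pixels = 182124/2125 ≈ 85.7054118
V = pitch²·Σt = 1.59²·182124/2125 = 216.672

t(4,1)=1.009 V=216.672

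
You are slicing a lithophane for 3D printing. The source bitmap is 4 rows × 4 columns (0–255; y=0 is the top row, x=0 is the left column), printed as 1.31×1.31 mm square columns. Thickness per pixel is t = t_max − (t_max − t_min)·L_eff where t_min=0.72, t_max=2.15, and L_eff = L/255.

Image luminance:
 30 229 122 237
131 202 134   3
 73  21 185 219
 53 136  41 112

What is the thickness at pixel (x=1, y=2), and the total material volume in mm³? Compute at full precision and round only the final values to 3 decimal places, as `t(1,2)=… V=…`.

span = t_max - t_min = 2.15 - 0.72 = 1.430
L(1,2) = 21, L_eff = 21/255 = 0.082353
t(1,2) = 2.15 - 1.430·0.082353 = 2.032
Σt over all 4·4 pixels = 150374/6375 ≈ 23.5880784
V = pitch²·Σt = 1.31²·150374/6375 = 40.480

t(1,2)=2.032 V=40.480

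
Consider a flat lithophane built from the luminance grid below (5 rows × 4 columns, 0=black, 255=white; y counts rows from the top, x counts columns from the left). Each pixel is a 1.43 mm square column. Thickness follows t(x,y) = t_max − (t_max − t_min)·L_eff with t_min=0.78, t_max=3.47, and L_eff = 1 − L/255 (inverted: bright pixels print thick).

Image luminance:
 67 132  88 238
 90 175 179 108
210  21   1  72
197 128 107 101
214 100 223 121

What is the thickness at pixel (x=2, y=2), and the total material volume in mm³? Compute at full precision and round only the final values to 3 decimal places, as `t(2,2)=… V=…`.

t(2,2)=0.791 V=87.383

span = t_max - t_min = 3.47 - 0.78 = 2.690
L(2,2) = 1, L_eff = 1 - 1/255 = 0.996078 (inverted)
t(2,2) = 3.47 - 2.690·0.996078 = 0.791
Σt over all 5·4 pixels = 272417/6375 ≈ 42.7320784
V = pitch²·Σt = 1.43²·272417/6375 = 87.383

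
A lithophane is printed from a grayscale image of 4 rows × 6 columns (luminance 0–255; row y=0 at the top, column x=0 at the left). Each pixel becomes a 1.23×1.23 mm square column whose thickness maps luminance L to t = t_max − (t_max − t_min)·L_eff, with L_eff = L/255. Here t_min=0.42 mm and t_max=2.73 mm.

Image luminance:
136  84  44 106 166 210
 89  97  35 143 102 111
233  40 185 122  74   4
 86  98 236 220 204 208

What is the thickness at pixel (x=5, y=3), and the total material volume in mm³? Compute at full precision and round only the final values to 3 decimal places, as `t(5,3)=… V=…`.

t(5,3)=0.846 V=57.558

span = t_max - t_min = 2.73 - 0.42 = 2.310
L(5,3) = 208, L_eff = 208/255 = 0.815686
t(5,3) = 2.73 - 2.310·0.815686 = 0.846
Σt over all 4·6 pixels = 323379/8500 ≈ 38.0445882
V = pitch²·Σt = 1.23²·323379/8500 = 57.558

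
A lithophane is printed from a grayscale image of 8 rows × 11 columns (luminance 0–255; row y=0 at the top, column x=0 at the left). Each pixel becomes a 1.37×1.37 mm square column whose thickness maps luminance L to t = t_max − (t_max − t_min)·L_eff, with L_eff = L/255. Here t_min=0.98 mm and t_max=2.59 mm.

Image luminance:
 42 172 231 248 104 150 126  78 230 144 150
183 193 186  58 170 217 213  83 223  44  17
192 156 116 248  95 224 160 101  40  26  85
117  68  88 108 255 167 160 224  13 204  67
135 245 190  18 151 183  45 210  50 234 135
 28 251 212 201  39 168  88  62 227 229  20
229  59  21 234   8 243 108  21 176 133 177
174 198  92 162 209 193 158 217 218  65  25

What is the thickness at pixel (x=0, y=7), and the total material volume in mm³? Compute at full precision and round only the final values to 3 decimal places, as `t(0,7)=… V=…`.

span = t_max - t_min = 2.59 - 0.98 = 1.610
L(0,7) = 174, L_eff = 174/255 = 0.682353
t(0,7) = 2.59 - 1.610·0.682353 = 1.491
Σt over all 8·11 pixels = 1270941/8500 ≈ 149.5224706
V = pitch²·Σt = 1.37²·1270941/8500 = 280.639

t(0,7)=1.491 V=280.639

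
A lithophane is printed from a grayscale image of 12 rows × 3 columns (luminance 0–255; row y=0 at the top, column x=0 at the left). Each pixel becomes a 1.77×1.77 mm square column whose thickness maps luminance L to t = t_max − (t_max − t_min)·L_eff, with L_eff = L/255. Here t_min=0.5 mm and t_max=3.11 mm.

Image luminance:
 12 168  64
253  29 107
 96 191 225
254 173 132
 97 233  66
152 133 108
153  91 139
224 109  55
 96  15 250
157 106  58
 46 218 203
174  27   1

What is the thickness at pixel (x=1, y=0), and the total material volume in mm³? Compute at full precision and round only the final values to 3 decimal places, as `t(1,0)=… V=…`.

t(1,0)=1.390 V=202.774

span = t_max - t_min = 3.11 - 0.5 = 2.610
L(1,0) = 168, L_eff = 168/255 = 0.658824
t(1,0) = 3.11 - 2.610·0.658824 = 1.390
Σt over all 12·3 pixels = 110031/1700 ≈ 64.7241176
V = pitch²·Σt = 1.77²·110031/1700 = 202.774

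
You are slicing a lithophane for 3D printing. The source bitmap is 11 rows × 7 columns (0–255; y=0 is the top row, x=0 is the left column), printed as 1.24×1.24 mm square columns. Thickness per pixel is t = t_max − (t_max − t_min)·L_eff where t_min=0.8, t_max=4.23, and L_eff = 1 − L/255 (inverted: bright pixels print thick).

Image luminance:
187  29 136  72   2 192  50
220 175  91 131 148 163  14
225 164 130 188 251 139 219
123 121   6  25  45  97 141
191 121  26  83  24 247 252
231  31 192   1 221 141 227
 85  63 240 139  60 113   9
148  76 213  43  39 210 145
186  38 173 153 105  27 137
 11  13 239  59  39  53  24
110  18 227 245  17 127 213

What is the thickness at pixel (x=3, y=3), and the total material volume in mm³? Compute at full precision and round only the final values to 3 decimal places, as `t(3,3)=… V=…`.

span = t_max - t_min = 4.23 - 0.8 = 3.430
L(3,3) = 25, L_eff = 1 - 25/255 = 0.901961 (inverted)
t(3,3) = 4.23 - 3.430·0.901961 = 1.136
Σt over all 11·7 pixels = 4750067/25500 ≈ 186.2771373
V = pitch²·Σt = 1.24²·4750067/25500 = 286.420

t(3,3)=1.136 V=286.420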